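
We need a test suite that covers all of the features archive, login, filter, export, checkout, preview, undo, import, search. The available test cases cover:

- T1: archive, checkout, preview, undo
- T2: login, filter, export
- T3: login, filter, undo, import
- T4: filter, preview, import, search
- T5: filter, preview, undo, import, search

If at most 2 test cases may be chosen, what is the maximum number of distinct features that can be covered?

7

Choosing T1, T2 covers {archive, login, filter, export, checkout, preview, undo} — 7 features.
No choice of 2 test cases does better; here import, search are left uncovered.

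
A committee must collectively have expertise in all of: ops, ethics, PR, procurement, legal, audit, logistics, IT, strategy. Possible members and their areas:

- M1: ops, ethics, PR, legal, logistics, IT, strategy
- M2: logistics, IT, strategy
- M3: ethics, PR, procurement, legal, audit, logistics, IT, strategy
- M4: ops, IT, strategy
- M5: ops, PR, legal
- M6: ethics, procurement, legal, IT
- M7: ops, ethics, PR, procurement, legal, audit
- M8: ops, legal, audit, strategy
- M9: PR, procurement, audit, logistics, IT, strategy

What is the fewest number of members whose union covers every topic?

M1, M3 together cover {ops, ethics, PR, procurement, legal, audit, logistics, IT, strategy} — every topic.
No single member contains all 9 topics, so 2 is optimal.

2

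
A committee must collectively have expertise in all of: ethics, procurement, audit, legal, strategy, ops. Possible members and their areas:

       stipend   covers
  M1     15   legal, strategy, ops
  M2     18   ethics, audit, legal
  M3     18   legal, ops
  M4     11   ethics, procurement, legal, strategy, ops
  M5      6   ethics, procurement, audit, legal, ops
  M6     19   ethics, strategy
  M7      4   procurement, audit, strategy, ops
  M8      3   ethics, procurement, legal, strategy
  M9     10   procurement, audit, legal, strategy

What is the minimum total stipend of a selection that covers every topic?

M7, M8 cover every topic at stipend 4 + 3 = 7.
Any cover uses at least 2 members; among all covering selections none totals below 7.

7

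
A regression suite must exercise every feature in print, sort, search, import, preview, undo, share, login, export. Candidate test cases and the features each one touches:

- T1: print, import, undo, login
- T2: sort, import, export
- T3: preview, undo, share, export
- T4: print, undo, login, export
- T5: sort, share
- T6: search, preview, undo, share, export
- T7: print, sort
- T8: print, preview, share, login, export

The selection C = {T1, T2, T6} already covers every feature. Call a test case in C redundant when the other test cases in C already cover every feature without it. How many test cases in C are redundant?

Drop T1: print, login uncovered — not redundant.
Drop T2: sort uncovered — not redundant.
Drop T6: search, preview, share uncovered — not redundant.
None of the test cases in C is redundant.

0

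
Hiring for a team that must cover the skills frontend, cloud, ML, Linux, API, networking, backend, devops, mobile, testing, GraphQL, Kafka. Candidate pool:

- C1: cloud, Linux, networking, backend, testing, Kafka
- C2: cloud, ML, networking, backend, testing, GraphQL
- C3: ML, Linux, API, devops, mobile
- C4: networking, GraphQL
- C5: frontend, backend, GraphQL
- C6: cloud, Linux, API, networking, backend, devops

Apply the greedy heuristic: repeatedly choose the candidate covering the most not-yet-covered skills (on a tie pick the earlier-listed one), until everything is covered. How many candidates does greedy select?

3

Pick 1: C1 covers 6 new skills (cloud, Linux, networking, backend, testing, Kafka).
Pick 2: C3 covers 4 new skills (ML, API, devops, mobile).
Pick 3: C5 covers 2 new skills (frontend, GraphQL).
Greedy uses 3 candidates.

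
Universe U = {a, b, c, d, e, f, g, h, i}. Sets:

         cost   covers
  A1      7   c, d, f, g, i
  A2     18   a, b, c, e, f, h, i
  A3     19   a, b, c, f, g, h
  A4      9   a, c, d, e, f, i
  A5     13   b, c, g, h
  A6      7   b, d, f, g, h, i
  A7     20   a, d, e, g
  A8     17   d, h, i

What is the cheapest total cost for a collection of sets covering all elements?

A4, A6 cover every element at cost 9 + 7 = 16.
Any cover uses at least 2 sets; among all covering selections none totals below 16.

16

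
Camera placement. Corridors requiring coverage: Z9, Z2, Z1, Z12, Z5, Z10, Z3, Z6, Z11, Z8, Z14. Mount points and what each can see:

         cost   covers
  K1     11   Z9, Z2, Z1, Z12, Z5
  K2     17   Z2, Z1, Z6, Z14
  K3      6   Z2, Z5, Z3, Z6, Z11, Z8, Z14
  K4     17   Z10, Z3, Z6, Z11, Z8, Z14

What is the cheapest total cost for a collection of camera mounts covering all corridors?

K1, K4 cover every corridor at cost 11 + 17 = 28.
Any cover uses at least 2 camera mounts; among all covering selections none totals below 28.
Greedy by coverage-per-cost would pick K3, K1, K4 for 34 — worse than the optimum 28.

28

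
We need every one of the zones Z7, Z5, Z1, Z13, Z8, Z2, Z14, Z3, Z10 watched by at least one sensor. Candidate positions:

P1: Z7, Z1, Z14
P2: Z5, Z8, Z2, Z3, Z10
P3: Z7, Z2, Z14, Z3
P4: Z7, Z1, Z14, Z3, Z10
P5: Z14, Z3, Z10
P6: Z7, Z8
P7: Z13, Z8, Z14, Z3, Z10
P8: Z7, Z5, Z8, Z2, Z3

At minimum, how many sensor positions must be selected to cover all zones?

3

P1, P2, P7 together cover {Z7, Z5, Z1, Z13, Z8, Z2, Z14, Z3, Z10} — every zone.
No 2 of the 8 sensor positions cover everything (all 28 pairs fall short), so 3 is minimum.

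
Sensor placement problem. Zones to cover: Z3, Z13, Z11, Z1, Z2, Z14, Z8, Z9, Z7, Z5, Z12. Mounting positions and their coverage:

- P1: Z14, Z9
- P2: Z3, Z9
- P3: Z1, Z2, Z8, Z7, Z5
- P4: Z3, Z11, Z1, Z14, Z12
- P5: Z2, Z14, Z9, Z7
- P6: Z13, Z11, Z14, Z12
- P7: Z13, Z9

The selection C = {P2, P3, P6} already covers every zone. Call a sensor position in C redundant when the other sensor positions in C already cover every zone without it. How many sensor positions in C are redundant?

Drop P2: Z3, Z9 uncovered — not redundant.
Drop P3: Z1, Z2, Z8, Z7, … uncovered — not redundant.
Drop P6: Z13, Z11, Z14, Z12 uncovered — not redundant.
None of the sensor positions in C is redundant.

0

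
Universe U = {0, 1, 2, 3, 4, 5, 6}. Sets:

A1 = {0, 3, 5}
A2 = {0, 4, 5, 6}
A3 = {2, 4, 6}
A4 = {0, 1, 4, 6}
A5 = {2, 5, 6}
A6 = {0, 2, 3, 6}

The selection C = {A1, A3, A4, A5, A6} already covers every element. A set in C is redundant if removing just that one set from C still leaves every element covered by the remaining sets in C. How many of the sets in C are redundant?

Drop A1: the rest still cover every element — redundant.
Drop A3: the rest still cover every element — redundant.
Drop A4: 1 uncovered — not redundant.
Drop A5: the rest still cover every element — redundant.
Drop A6: the rest still cover every element — redundant.
4 redundant: A1, A3, A5, A6.

4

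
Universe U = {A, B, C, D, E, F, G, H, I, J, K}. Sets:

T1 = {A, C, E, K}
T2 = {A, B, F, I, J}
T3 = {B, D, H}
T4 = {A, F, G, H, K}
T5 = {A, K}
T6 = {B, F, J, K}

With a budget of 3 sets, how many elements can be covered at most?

Choosing T1, T2, T3 covers {A, B, C, D, E, F, H, I, J, K} — 10 elements.
No choice of 3 sets does better; here G is left uncovered.

10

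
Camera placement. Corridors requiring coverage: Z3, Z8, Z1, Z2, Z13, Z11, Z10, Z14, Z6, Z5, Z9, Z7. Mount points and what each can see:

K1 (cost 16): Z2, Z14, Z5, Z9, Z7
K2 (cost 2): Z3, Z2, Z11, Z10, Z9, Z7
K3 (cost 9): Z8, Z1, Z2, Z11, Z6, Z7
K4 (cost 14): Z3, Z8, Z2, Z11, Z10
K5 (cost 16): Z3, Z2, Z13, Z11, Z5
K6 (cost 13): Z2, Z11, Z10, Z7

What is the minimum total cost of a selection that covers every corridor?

43

K1, K2, K3, K5 cover every corridor at cost 16 + 2 + 9 + 16 = 43.
Any cover uses at least 4 camera mounts; among all covering selections none totals below 43.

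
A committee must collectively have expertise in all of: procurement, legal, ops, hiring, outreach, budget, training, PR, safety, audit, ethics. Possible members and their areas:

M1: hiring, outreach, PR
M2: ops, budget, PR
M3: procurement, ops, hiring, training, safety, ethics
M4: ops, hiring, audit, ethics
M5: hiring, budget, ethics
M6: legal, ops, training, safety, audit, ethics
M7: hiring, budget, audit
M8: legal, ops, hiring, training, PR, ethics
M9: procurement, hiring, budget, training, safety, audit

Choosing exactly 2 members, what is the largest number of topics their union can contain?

10

Choosing M8, M9 covers {procurement, legal, ops, hiring, budget, training, PR, safety, audit, ethics} — 10 topics.
No choice of 2 members does better; here outreach is left uncovered.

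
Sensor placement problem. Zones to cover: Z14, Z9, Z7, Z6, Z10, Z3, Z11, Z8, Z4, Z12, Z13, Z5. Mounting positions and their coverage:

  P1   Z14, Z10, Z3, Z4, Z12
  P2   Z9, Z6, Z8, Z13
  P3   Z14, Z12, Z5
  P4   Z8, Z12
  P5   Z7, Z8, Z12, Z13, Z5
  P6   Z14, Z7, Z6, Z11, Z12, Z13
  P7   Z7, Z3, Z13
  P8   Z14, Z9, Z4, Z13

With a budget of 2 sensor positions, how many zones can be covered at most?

Choosing P1, P2 covers {Z14, Z9, Z6, Z10, Z3, Z8, Z4, Z12, Z13} — 9 zones.
No choice of 2 sensor positions does better; here Z7, Z11, Z5 are left uncovered.

9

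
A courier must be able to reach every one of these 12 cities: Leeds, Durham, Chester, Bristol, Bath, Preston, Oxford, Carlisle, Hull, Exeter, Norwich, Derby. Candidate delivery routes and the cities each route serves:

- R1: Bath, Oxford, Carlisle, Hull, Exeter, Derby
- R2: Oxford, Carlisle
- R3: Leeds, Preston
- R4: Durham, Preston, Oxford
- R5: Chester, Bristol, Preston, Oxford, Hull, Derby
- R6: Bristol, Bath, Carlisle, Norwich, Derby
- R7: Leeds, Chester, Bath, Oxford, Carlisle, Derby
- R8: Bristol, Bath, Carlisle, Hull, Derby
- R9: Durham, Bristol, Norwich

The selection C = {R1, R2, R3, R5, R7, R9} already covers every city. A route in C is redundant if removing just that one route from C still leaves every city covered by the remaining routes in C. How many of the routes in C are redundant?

Drop R1: Exeter uncovered — not redundant.
Drop R2: the rest still cover every city — redundant.
Drop R3: the rest still cover every city — redundant.
Drop R5: the rest still cover every city — redundant.
Drop R7: the rest still cover every city — redundant.
Drop R9: Durham, Norwich uncovered — not redundant.
4 redundant: R2, R3, R5, R7.

4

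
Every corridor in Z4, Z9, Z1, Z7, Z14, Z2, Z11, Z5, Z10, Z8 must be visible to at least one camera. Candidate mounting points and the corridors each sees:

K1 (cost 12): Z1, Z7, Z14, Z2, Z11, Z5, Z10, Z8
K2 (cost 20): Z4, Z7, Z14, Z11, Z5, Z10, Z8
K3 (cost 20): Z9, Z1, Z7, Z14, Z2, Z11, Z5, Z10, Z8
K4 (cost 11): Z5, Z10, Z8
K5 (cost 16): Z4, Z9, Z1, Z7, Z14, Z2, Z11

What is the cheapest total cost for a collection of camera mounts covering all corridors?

27

K4, K5 cover every corridor at cost 11 + 16 = 27.
Any cover uses at least 2 camera mounts; among all covering selections none totals below 27.
Greedy by coverage-per-cost would pick K1, K5 for 28 — worse than the optimum 27.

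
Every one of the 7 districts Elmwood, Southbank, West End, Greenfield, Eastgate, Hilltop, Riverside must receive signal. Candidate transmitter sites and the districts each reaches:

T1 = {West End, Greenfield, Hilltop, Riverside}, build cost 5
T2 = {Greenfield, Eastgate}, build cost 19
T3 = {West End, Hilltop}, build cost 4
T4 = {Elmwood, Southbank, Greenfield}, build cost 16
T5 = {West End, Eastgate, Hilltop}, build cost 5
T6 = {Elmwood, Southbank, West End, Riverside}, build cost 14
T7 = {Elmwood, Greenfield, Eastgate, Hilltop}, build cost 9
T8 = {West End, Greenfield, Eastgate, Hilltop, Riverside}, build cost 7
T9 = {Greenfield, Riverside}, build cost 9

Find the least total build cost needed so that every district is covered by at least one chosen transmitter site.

T6, T8 cover every district at build cost 14 + 7 = 21.
Any cover uses at least 2 transmitter sites; among all covering selections none totals below 21.

21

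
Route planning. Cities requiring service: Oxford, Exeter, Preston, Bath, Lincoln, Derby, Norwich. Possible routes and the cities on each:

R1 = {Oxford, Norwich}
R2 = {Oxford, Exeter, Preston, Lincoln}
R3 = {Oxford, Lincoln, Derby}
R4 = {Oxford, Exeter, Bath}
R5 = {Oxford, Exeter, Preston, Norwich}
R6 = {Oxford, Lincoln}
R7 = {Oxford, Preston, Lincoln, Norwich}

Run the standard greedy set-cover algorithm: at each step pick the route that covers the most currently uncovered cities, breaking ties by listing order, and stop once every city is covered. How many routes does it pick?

4

Pick 1: R2 covers 4 new cities (Oxford, Exeter, Preston, Lincoln).
Pick 2: R1 covers 1 new cities (Norwich).
Pick 3: R3 covers 1 new cities (Derby).
Pick 4: R4 covers 1 new cities (Bath).
Greedy uses 4 routes. (The true minimum is 3.)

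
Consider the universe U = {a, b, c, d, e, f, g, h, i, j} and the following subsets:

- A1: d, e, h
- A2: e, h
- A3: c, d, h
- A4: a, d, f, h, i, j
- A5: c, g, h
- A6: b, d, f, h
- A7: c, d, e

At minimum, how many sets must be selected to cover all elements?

A1, A4, A5, A6 together cover {a, b, c, d, e, f, g, h, i, j} — every element.
No 3 of the 7 sets cover everything (all 35 triples fall short), so 4 is minimum.

4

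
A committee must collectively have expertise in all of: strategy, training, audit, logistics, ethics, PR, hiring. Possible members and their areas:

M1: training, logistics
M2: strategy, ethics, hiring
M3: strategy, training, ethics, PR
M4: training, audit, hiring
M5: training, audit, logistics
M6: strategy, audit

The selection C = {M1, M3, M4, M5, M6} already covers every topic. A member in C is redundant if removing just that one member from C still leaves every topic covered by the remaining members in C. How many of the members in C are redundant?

3

Drop M1: the rest still cover every topic — redundant.
Drop M3: ethics, PR uncovered — not redundant.
Drop M4: hiring uncovered — not redundant.
Drop M5: the rest still cover every topic — redundant.
Drop M6: the rest still cover every topic — redundant.
3 redundant: M1, M5, M6.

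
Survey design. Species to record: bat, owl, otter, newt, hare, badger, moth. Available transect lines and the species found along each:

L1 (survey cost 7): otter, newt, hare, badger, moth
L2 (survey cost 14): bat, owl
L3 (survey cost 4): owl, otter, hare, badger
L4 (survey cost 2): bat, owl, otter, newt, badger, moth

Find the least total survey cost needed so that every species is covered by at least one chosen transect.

L3, L4 cover every species at survey cost 4 + 2 = 6.
Any cover uses at least 2 transects; among all covering selections none totals below 6.

6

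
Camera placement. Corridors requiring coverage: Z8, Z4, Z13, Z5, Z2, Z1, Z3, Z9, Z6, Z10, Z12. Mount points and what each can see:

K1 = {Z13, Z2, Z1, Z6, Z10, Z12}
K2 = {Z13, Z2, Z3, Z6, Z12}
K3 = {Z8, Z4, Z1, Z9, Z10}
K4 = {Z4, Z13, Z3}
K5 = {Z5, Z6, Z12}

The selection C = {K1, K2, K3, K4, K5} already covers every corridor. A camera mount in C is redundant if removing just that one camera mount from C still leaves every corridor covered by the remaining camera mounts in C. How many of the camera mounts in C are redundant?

3

Drop K1: the rest still cover every corridor — redundant.
Drop K2: the rest still cover every corridor — redundant.
Drop K3: Z8, Z9 uncovered — not redundant.
Drop K4: the rest still cover every corridor — redundant.
Drop K5: Z5 uncovered — not redundant.
3 redundant: K1, K2, K4.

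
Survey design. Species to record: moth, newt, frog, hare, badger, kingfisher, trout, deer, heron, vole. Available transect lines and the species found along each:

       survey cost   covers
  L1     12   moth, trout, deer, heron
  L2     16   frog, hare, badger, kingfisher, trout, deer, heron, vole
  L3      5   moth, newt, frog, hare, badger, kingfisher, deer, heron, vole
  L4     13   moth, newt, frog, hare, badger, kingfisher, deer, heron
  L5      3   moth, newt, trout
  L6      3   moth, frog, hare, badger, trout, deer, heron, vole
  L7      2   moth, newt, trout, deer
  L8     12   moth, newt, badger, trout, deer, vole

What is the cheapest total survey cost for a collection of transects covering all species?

7

L3, L7 cover every species at survey cost 5 + 2 = 7.
Any cover uses at least 2 transects; among all covering selections none totals below 7.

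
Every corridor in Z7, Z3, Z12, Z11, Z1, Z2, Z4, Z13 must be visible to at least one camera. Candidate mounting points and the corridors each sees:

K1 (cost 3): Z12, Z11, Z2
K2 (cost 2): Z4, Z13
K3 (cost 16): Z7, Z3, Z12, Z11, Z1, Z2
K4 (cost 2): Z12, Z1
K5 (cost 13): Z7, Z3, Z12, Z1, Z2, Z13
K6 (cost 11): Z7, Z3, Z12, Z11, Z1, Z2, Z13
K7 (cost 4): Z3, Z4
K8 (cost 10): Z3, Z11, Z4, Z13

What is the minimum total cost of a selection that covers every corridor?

13

K2, K6 cover every corridor at cost 2 + 11 = 13.
Any cover uses at least 2 camera mounts; among all covering selections none totals below 13.
Greedy by coverage-per-cost would pick K1, K2, K4, K7, K6 for 22 — worse than the optimum 13.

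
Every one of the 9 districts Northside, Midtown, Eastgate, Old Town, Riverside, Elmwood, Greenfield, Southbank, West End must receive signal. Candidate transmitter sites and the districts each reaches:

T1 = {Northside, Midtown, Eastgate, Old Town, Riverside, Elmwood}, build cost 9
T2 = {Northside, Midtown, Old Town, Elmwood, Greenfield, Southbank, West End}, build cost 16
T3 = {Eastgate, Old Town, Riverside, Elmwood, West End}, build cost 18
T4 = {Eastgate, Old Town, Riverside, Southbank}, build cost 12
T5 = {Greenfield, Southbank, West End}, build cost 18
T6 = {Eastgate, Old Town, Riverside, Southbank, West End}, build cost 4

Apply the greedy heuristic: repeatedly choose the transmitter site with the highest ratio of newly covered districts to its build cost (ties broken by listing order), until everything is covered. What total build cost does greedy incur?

29

Pick 1: T6 adds 5 new (Eastgate, Old Town, Riverside, Southbank, West End) at build cost 4 (ratio 5/4).
Pick 2: T1 adds 3 new (Northside, Midtown, Elmwood) at build cost 9 (ratio 3/9).
Pick 3: T2 adds 1 new (Greenfield) at build cost 16 (ratio 1/16).
Greedy total build cost: 4 + 9 + 16 = 29. (The true optimum is 20, so greedy overshoots here.)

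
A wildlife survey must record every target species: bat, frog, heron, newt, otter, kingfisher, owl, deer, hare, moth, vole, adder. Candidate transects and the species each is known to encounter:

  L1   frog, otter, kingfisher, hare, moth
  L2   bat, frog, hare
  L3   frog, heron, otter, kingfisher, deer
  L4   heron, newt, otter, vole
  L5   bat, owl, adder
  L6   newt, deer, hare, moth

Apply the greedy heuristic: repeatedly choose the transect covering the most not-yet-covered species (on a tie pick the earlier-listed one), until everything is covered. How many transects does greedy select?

4

Pick 1: L1 covers 5 new species (frog, otter, kingfisher, hare, moth).
Pick 2: L4 covers 3 new species (heron, newt, vole).
Pick 3: L5 covers 3 new species (bat, owl, adder).
Pick 4: L3 covers 1 new species (deer).
Greedy uses 4 transects.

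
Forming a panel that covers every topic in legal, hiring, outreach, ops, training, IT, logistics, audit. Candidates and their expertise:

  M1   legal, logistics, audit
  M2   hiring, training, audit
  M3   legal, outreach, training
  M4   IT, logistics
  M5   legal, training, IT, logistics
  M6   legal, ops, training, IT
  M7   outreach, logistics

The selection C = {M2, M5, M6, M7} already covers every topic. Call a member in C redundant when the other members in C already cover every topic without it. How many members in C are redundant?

Drop M2: hiring, audit uncovered — not redundant.
Drop M5: the rest still cover every topic — redundant.
Drop M6: ops uncovered — not redundant.
Drop M7: outreach uncovered — not redundant.
1 redundant: M5.

1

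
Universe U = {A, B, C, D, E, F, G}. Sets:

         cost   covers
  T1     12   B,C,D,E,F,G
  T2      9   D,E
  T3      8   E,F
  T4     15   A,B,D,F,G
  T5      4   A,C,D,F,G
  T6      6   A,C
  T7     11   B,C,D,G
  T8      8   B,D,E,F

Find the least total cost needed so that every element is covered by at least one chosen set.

12

T5, T8 cover every element at cost 4 + 8 = 12.
Any cover uses at least 2 sets; among all covering selections none totals below 12.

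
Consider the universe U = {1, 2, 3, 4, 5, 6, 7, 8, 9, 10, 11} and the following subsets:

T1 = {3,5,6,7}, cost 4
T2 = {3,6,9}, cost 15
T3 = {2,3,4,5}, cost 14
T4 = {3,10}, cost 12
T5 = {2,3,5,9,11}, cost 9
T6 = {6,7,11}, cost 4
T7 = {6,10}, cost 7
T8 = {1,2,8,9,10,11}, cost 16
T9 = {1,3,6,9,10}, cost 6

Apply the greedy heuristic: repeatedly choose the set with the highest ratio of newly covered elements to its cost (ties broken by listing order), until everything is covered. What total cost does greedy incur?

44

Pick 1: T1 adds 4 new (3, 5, 6, 7) at cost 4 (ratio 4/4).
Pick 2: T9 adds 3 new (1, 9, 10) at cost 6 (ratio 3/6).
Pick 3: T6 adds 1 new (11) at cost 4 (ratio 1/4).
Pick 4: T3 adds 2 new (2, 4) at cost 14 (ratio 2/14).
Pick 5: T8 adds 1 new (8) at cost 16 (ratio 1/16).
Greedy total cost: 4 + 6 + 4 + 14 + 16 = 44. (The true optimum is 34, so greedy overshoots here.)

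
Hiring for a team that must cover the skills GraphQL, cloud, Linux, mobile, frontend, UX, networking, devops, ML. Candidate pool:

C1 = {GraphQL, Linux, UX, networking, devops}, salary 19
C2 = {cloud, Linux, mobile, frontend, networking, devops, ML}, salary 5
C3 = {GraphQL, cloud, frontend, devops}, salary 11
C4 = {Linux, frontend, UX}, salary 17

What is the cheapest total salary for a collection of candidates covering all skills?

24

C1, C2 cover every skill at salary 19 + 5 = 24.
Any cover uses at least 2 candidates; among all covering selections none totals below 24.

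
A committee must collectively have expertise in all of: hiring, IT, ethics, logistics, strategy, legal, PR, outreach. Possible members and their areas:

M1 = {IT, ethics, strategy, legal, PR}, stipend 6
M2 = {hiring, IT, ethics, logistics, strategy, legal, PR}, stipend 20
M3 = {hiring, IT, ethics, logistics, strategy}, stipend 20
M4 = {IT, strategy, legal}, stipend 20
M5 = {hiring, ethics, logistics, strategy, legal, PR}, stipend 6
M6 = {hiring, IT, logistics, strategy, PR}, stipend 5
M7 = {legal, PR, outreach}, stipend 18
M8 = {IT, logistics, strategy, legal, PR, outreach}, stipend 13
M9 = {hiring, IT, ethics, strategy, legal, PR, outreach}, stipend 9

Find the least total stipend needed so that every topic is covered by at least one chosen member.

M6, M9 cover every topic at stipend 5 + 9 = 14.
Any cover uses at least 2 members; among all covering selections none totals below 14.

14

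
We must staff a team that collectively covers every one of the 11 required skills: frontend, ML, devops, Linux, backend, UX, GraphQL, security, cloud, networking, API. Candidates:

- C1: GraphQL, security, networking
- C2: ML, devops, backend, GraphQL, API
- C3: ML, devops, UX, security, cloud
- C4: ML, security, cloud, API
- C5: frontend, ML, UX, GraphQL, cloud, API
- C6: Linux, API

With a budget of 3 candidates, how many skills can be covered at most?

10

Choosing C1, C2, C5 covers {frontend, ML, devops, backend, UX, GraphQL, security, cloud, networking, API} — 10 skills.
No choice of 3 candidates does better; here Linux is left uncovered.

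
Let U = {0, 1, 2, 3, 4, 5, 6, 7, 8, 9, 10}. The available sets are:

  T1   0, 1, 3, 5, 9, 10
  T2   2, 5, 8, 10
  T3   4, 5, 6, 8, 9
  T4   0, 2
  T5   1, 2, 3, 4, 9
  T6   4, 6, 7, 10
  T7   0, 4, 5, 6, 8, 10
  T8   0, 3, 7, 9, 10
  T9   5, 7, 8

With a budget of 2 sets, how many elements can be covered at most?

10

Choosing T5, T7 covers {0, 1, 2, 3, 4, 5, 6, 8, 9, 10} — 10 elements.
No choice of 2 sets does better; here 7 is left uncovered.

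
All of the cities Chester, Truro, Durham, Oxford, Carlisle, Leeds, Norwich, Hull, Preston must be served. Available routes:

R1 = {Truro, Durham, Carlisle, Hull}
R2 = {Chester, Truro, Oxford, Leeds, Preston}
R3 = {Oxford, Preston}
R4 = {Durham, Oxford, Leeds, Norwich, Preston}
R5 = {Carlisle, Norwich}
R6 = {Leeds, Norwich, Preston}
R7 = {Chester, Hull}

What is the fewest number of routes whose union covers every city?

R1, R2, R4 together cover {Chester, Truro, Durham, Oxford, Carlisle, Leeds, Norwich, Hull, Preston} — every city.
No 2 of the 7 routes cover everything (all 21 pairs fall short), so 3 is minimum.

3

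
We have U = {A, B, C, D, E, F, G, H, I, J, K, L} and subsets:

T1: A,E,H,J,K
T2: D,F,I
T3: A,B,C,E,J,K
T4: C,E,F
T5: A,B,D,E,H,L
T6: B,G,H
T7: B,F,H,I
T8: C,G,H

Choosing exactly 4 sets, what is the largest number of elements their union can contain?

12

Choosing T1, T2, T5, T8 covers {A, B, C, D, E, F, G, H, I, J, K, L} — 12 elements.
That is all 12 elements.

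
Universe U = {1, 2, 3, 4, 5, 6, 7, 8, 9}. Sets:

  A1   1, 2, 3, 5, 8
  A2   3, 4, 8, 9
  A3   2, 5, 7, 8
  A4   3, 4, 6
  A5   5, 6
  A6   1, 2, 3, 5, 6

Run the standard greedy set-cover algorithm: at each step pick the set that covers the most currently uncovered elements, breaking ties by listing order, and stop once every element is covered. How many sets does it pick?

Pick 1: A1 covers 5 new elements (1, 2, 3, 5, 8).
Pick 2: A2 covers 2 new elements (4, 9).
Pick 3: A3 covers 1 new elements (7).
Pick 4: A4 covers 1 new elements (6).
Greedy uses 4 sets. (The true minimum is 3.)

4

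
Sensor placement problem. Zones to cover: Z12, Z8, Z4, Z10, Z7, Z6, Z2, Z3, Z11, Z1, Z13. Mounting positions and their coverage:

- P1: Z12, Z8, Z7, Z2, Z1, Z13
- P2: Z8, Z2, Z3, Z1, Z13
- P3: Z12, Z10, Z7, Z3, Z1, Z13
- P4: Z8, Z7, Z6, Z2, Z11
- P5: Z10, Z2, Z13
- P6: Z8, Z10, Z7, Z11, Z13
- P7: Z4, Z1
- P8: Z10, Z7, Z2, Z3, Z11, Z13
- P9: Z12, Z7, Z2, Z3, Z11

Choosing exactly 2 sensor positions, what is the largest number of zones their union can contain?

Choosing P3, P4 covers {Z12, Z8, Z10, Z7, Z6, Z2, Z3, Z11, Z1, Z13} — 10 zones.
No choice of 2 sensor positions does better; here Z4 is left uncovered.

10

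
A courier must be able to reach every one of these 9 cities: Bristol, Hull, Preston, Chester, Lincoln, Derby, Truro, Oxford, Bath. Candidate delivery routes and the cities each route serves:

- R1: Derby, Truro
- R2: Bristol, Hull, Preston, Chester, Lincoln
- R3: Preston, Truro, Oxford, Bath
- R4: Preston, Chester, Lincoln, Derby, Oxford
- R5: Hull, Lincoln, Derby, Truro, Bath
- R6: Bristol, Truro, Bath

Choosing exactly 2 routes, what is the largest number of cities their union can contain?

Choosing R2, R3 covers {Bristol, Hull, Preston, Chester, Lincoln, Truro, Oxford, Bath} — 8 cities.
No choice of 2 routes does better; here Derby is left uncovered.

8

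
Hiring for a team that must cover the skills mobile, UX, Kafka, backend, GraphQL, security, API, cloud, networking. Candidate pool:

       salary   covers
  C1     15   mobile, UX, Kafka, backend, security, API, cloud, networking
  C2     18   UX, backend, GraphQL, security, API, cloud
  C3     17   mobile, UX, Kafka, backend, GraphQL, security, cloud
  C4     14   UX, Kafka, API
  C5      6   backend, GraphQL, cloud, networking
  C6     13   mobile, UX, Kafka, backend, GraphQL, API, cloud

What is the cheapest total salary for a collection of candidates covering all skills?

C1, C5 cover every skill at salary 15 + 6 = 21.
Any cover uses at least 2 candidates; among all covering selections none totals below 21.

21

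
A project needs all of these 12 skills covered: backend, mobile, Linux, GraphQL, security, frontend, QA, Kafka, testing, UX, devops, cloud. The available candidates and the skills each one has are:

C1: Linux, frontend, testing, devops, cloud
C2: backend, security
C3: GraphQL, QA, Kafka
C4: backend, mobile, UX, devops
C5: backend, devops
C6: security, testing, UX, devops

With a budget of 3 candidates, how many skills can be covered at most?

Choosing C1, C3, C4 covers {backend, mobile, Linux, GraphQL, frontend, QA, Kafka, testing, UX, devops, cloud} — 11 skills.
No choice of 3 candidates does better; here security is left uncovered.

11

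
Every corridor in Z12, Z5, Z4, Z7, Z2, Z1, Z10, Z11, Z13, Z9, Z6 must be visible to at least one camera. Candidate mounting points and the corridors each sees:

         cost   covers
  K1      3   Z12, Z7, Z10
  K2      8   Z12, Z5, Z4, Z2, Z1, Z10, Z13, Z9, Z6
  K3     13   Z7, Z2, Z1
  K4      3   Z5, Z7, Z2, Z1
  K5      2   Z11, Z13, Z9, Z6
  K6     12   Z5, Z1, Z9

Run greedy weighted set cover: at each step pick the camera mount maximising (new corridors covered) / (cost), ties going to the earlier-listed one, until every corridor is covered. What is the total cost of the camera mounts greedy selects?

16

Pick 1: K5 adds 4 new (Z11, Z13, Z9, Z6) at cost 2 (ratio 4/2).
Pick 2: K4 adds 4 new (Z5, Z7, Z2, Z1) at cost 3 (ratio 4/3).
Pick 3: K1 adds 2 new (Z12, Z10) at cost 3 (ratio 2/3).
Pick 4: K2 adds 1 new (Z4) at cost 8 (ratio 1/8).
Greedy total cost: 2 + 3 + 3 + 8 = 16. (The true optimum is 13, so greedy overshoots here.)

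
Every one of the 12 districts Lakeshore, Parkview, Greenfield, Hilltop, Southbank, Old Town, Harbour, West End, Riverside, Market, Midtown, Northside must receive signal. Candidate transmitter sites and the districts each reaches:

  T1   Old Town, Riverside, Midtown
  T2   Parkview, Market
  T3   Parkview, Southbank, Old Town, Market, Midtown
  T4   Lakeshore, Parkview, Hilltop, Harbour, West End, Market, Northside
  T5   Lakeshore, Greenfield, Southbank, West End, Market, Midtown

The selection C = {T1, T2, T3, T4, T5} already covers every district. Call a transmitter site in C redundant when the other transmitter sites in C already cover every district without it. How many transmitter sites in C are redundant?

2

Drop T1: Riverside uncovered — not redundant.
Drop T2: the rest still cover every district — redundant.
Drop T3: the rest still cover every district — redundant.
Drop T4: Hilltop, Harbour, Northside uncovered — not redundant.
Drop T5: Greenfield uncovered — not redundant.
2 redundant: T2, T3.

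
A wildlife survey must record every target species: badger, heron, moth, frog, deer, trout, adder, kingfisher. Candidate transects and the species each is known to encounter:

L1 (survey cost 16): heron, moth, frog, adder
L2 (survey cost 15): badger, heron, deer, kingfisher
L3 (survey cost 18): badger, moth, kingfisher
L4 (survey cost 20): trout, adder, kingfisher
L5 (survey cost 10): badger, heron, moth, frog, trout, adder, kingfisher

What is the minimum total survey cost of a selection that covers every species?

L2, L5 cover every species at survey cost 15 + 10 = 25.
Any cover uses at least 2 transects; among all covering selections none totals below 25.

25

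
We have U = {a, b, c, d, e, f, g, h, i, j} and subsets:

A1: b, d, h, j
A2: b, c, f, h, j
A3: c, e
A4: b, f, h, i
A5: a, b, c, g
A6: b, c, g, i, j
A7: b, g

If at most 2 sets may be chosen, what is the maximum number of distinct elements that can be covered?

7

Choosing A1, A5 covers {a, b, c, d, g, h, j} — 7 elements.
No choice of 2 sets does better; here e, f, i are left uncovered.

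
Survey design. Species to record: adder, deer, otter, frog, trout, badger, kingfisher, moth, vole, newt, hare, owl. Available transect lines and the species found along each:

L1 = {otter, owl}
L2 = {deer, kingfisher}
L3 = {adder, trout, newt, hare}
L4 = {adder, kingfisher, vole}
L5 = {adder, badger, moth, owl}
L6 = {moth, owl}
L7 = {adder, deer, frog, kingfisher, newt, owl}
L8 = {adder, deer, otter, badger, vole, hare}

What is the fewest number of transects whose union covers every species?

L3, L5, L7, L8 together cover {adder, deer, otter, frog, trout, badger, kingfisher, moth, vole, newt, hare, owl} — every species.
No 3 of the 8 transects cover everything (all 56 triples fall short), so 4 is minimum.

4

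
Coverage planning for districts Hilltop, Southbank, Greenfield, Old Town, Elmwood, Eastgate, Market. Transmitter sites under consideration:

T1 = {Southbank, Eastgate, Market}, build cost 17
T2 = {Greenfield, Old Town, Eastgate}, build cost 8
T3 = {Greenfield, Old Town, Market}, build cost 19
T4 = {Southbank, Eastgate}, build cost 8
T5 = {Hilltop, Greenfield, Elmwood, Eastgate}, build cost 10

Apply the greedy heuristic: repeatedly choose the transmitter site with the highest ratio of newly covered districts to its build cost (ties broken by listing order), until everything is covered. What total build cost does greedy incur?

43

Pick 1: T5 adds 4 new (Hilltop, Greenfield, Elmwood, Eastgate) at build cost 10 (ratio 4/10).
Pick 2: T2 adds 1 new (Old Town) at build cost 8 (ratio 1/8).
Pick 3: T4 adds 1 new (Southbank) at build cost 8 (ratio 1/8).
Pick 4: T1 adds 1 new (Market) at build cost 17 (ratio 1/17).
Greedy total build cost: 10 + 8 + 8 + 17 = 43. (The true optimum is 35, so greedy overshoots here.)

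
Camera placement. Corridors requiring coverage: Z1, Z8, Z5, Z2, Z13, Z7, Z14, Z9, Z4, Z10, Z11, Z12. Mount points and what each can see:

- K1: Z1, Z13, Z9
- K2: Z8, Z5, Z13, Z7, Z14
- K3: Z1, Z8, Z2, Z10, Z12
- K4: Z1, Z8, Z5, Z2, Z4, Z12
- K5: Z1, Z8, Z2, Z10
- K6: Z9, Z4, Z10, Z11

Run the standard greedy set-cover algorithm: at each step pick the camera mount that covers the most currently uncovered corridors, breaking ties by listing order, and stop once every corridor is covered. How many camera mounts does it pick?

3

Pick 1: K4 covers 6 new corridors (Z1, Z8, Z5, Z2, Z4, Z12).
Pick 2: K2 covers 3 new corridors (Z13, Z7, Z14).
Pick 3: K6 covers 3 new corridors (Z9, Z10, Z11).
Greedy uses 3 camera mounts.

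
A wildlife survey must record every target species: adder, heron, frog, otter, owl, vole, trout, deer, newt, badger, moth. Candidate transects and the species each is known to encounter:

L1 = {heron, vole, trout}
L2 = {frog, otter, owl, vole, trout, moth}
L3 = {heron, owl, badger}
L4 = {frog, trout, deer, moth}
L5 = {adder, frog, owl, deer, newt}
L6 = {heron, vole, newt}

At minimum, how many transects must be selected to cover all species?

3

L2, L3, L5 together cover {adder, heron, frog, otter, owl, vole, trout, deer, newt, badger, moth} — every species.
No 2 of the 6 transects cover everything (all 15 pairs fall short), so 3 is minimum.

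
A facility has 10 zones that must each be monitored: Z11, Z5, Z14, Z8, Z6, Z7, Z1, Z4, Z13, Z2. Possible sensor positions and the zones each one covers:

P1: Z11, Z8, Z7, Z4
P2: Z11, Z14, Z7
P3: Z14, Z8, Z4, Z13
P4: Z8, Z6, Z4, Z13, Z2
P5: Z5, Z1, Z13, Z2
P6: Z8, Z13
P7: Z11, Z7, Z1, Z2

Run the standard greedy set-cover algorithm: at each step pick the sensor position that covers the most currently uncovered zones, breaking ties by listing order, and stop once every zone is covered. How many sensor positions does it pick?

3

Pick 1: P4 covers 5 new zones (Z8, Z6, Z4, Z13, Z2).
Pick 2: P2 covers 3 new zones (Z11, Z14, Z7).
Pick 3: P5 covers 2 new zones (Z5, Z1).
Greedy uses 3 sensor positions.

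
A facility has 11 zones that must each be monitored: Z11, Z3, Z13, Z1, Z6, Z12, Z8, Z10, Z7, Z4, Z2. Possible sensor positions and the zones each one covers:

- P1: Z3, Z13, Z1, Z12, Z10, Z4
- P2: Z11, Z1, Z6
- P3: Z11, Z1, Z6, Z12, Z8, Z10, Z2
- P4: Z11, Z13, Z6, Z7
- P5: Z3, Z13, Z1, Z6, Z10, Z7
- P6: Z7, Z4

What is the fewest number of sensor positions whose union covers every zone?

3

P1, P3, P4 together cover {Z11, Z3, Z13, Z1, Z6, Z12, Z8, Z10, Z7, Z4, Z2} — every zone.
No 2 of the 6 sensor positions cover everything (all 15 pairs fall short), so 3 is minimum.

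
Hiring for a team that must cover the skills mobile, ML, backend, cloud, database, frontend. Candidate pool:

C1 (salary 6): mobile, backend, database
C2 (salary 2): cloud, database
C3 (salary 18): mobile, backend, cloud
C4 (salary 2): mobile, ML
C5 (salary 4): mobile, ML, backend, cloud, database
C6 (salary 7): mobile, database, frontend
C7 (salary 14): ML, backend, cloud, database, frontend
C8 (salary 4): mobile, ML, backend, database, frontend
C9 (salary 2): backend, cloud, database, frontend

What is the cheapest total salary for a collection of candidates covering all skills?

C4, C9 cover every skill at salary 2 + 2 = 4.
Any cover uses at least 2 candidates; among all covering selections none totals below 4.

4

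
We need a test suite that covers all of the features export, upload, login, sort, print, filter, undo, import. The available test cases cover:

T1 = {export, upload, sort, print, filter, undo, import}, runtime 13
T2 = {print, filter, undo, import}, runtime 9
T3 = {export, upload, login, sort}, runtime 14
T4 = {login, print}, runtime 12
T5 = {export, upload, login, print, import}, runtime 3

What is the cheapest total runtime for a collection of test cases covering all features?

16

T1, T5 cover every feature at runtime 13 + 3 = 16.
Any cover uses at least 2 test cases; among all covering selections none totals below 16.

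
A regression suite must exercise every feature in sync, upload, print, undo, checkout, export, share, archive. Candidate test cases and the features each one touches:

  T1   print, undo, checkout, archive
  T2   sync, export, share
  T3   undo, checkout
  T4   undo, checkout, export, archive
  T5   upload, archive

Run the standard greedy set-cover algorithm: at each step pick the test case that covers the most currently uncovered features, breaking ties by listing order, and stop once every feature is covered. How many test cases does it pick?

3

Pick 1: T1 covers 4 new features (print, undo, checkout, archive).
Pick 2: T2 covers 3 new features (sync, export, share).
Pick 3: T5 covers 1 new features (upload).
Greedy uses 3 test cases.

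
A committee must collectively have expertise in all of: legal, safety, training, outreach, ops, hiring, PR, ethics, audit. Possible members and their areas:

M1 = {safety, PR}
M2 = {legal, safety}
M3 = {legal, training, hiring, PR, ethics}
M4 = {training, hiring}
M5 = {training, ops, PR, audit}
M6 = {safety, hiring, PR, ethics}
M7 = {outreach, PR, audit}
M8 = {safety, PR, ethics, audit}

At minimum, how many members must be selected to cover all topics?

4

M1, M3, M5, M7 together cover {legal, safety, training, outreach, ops, hiring, PR, ethics, audit} — every topic.
No 3 of the 8 members cover everything (all 56 triples fall short), so 4 is minimum.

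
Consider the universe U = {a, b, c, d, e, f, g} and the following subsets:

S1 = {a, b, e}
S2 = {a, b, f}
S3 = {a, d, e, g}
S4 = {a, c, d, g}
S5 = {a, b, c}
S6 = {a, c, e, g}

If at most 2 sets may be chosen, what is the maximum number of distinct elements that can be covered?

Choosing S1, S4 covers {a, b, c, d, e, g} — 6 elements.
No choice of 2 sets does better; here f is left uncovered.

6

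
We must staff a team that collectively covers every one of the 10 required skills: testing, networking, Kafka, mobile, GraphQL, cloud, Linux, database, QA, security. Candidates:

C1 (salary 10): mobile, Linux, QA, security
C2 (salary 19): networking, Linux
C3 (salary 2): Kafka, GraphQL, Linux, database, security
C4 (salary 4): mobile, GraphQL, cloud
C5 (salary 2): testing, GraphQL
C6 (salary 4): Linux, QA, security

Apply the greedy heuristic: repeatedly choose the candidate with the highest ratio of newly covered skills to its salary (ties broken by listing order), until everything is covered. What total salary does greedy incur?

31

Pick 1: C3 adds 5 new (Kafka, GraphQL, Linux, database, security) at salary 2 (ratio 5/2).
Pick 2: C4 adds 2 new (mobile, cloud) at salary 4 (ratio 2/4).
Pick 3: C5 adds 1 new (testing) at salary 2 (ratio 1/2).
Pick 4: C6 adds 1 new (QA) at salary 4 (ratio 1/4).
Pick 5: C2 adds 1 new (networking) at salary 19 (ratio 1/19).
Greedy total salary: 2 + 4 + 2 + 4 + 19 = 31.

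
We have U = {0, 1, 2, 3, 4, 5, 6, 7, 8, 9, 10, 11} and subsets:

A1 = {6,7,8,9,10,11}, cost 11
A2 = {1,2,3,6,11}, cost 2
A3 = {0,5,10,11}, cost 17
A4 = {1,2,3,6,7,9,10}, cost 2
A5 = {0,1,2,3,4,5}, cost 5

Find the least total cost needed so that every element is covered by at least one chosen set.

A1, A5 cover every element at cost 11 + 5 = 16.
Any cover uses at least 2 sets; among all covering selections none totals below 16.

16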